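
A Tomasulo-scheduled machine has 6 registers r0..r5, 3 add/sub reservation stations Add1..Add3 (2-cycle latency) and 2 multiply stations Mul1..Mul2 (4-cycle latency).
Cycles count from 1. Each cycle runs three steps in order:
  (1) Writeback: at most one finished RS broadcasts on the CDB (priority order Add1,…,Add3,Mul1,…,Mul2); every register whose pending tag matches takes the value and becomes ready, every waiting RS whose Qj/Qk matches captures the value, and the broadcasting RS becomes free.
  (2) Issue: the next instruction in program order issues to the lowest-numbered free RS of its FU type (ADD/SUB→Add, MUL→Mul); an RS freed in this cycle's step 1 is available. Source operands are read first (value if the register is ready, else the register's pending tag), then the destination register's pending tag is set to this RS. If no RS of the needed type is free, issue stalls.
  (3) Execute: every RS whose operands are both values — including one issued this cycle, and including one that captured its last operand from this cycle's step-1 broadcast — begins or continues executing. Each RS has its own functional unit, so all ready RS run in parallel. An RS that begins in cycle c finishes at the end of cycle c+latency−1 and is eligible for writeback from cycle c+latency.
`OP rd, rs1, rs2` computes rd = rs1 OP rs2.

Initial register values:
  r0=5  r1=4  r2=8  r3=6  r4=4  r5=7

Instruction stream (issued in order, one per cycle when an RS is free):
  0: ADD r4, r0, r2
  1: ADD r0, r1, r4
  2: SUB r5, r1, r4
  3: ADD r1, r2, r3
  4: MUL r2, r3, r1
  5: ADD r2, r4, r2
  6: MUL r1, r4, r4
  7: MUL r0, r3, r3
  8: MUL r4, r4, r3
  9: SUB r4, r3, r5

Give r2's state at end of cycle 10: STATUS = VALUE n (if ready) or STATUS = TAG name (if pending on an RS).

STATUS = TAG Add1

  c1: issue ADD r4<-Add1  regs: r0:5,r1:4,r2:8,r3:6,r4:Add1,r5:7
  c2: issue ADD r0<-Add2  regs: r0:Add2,r1:4,r2:8,r3:6,r4:Add1,r5:7
  c3: CDB Add1=13; issue SUB r5<-Add1  regs: r0:Add2,r1:4,r2:8,r3:6,r4:13,r5:Add1
  c4: issue ADD r1<-Add3  regs: r0:Add2,r1:Add3,r2:8,r3:6,r4:13,r5:Add1
  c5: CDB Add1=-9; issue MUL r2<-Mul1  regs: r0:Add2,r1:Add3,r2:Mul1,r3:6,r4:13,r5:-9
  c6: CDB Add2=17; issue ADD r2<-Add1  regs: r0:17,r1:Add3,r2:Add1,r3:6,r4:13,r5:-9
  c7: CDB Add3=14; issue MUL r1<-Mul2  regs: r0:17,r1:Mul2,r2:Add1,r3:6,r4:13,r5:-9
  c8: stall  regs: r0:17,r1:Mul2,r2:Add1,r3:6,r4:13,r5:-9
  c9: stall  regs: r0:17,r1:Mul2,r2:Add1,r3:6,r4:13,r5:-9
  c10: stall  regs: r0:17,r1:Mul2,r2:Add1,r3:6,r4:13,r5:-9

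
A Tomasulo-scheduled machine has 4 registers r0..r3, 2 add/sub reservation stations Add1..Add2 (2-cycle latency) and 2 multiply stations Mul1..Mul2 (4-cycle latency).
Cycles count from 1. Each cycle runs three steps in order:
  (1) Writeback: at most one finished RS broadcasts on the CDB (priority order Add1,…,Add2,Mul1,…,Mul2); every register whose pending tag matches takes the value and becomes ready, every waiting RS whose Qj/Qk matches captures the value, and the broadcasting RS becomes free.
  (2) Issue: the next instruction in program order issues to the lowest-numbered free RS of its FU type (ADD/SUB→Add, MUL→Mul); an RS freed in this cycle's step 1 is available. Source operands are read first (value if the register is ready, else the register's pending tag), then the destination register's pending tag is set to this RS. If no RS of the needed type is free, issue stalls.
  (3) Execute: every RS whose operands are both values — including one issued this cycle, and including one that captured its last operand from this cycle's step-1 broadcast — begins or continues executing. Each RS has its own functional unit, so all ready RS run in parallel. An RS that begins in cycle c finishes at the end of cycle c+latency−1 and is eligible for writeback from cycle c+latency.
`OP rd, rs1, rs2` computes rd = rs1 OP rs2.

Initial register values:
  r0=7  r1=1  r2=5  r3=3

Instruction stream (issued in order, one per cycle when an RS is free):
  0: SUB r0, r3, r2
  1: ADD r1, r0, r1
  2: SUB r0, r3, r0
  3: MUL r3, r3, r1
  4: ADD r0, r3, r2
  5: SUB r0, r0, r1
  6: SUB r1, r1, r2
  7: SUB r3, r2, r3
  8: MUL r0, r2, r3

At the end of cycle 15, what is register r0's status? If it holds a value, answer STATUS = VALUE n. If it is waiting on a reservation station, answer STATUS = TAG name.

cycle 1: issue SUB r0<-Add1 // r0:Add1,r1:1,r2:5,r3:3
cycle 2: issue ADD r1<-Add2 // r0:Add1,r1:Add2,r2:5,r3:3
cycle 3: CDB Add1=-2; issue SUB r0<-Add1 // r0:Add1,r1:Add2,r2:5,r3:3
cycle 4: issue MUL r3<-Mul1 // r0:Add1,r1:Add2,r2:5,r3:Mul1
cycle 5: CDB Add1=5; issue ADD r0<-Add1 // r0:Add1,r1:Add2,r2:5,r3:Mul1
cycle 6: CDB Add2=-1; issue SUB r0<-Add2 // r0:Add2,r1:-1,r2:5,r3:Mul1
cycle 7: stall // r0:Add2,r1:-1,r2:5,r3:Mul1
cycle 8: stall // r0:Add2,r1:-1,r2:5,r3:Mul1
cycle 9: stall // r0:Add2,r1:-1,r2:5,r3:Mul1
cycle 10: CDB Mul1=-3; stall // r0:Add2,r1:-1,r2:5,r3:-3
cycle 11: stall // r0:Add2,r1:-1,r2:5,r3:-3
cycle 12: CDB Add1=2; issue SUB r1<-Add1 // r0:Add2,r1:Add1,r2:5,r3:-3
cycle 13: stall // r0:Add2,r1:Add1,r2:5,r3:-3
cycle 14: CDB Add1=-6; issue SUB r3<-Add1 // r0:Add2,r1:-6,r2:5,r3:Add1
cycle 15: CDB Add2=3; issue MUL r0<-Mul1 // r0:Mul1,r1:-6,r2:5,r3:Add1

STATUS = TAG Mul1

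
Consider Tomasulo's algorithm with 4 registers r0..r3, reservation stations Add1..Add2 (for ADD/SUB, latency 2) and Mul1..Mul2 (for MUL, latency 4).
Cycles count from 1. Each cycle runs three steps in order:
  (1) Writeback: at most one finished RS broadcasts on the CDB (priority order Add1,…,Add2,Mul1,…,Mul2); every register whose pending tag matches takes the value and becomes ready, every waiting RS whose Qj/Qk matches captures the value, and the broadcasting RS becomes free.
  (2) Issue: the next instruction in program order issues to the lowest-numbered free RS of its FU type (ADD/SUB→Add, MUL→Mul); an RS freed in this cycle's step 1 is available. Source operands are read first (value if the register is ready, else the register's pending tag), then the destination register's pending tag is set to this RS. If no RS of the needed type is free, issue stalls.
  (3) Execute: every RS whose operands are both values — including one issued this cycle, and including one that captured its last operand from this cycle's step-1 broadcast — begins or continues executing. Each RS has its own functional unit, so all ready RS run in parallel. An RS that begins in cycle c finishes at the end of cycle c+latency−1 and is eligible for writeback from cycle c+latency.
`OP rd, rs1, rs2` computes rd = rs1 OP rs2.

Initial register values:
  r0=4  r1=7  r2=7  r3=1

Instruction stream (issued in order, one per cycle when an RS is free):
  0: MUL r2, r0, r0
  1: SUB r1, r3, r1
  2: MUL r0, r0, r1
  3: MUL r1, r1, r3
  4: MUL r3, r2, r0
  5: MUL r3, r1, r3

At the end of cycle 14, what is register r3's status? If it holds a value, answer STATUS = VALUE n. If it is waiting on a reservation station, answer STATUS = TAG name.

STATUS = TAG Mul1

  c1: issue MUL r2<-Mul1  regs: r0:4,r1:7,r2:Mul1,r3:1
  c2: issue SUB r1<-Add1  regs: r0:4,r1:Add1,r2:Mul1,r3:1
  c3: issue MUL r0<-Mul2  regs: r0:Mul2,r1:Add1,r2:Mul1,r3:1
  c4: CDB Add1=-6; stall  regs: r0:Mul2,r1:-6,r2:Mul1,r3:1
  c5: CDB Mul1=16; issue MUL r1<-Mul1  regs: r0:Mul2,r1:Mul1,r2:16,r3:1
  c6: stall  regs: r0:Mul2,r1:Mul1,r2:16,r3:1
  c7: stall  regs: r0:Mul2,r1:Mul1,r2:16,r3:1
  c8: CDB Mul2=-24; issue MUL r3<-Mul2  regs: r0:-24,r1:Mul1,r2:16,r3:Mul2
  c9: CDB Mul1=-6; issue MUL r3<-Mul1  regs: r0:-24,r1:-6,r2:16,r3:Mul1
  c10: -  regs: r0:-24,r1:-6,r2:16,r3:Mul1
  c11: -  regs: r0:-24,r1:-6,r2:16,r3:Mul1
  c12: CDB Mul2=-384  regs: r0:-24,r1:-6,r2:16,r3:Mul1
  c13: -  regs: r0:-24,r1:-6,r2:16,r3:Mul1
  c14: -  regs: r0:-24,r1:-6,r2:16,r3:Mul1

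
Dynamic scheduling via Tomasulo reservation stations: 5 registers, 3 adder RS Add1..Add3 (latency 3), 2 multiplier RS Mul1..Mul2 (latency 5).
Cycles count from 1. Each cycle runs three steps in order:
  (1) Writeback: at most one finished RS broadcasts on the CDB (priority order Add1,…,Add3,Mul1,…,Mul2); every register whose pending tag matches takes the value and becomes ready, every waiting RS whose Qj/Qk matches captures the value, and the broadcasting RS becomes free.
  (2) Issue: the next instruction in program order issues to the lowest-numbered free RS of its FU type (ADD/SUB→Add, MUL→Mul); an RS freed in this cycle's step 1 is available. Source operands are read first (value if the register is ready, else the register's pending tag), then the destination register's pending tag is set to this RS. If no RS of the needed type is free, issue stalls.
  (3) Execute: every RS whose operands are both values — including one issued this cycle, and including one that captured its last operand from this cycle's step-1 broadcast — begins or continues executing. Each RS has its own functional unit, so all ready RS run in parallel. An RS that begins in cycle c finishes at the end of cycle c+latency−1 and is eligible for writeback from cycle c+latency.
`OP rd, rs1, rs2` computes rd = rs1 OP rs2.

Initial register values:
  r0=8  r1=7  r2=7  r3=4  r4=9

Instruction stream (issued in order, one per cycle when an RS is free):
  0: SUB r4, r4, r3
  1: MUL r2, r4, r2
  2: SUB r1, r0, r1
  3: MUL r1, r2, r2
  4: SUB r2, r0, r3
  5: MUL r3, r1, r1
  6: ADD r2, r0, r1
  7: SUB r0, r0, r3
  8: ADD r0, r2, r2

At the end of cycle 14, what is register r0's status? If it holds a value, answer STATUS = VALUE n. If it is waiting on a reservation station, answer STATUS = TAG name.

  c1: issue SUB r4<-Add1  regs: r0:8,r1:7,r2:7,r3:4,r4:Add1
  c2: issue MUL r2<-Mul1  regs: r0:8,r1:7,r2:Mul1,r3:4,r4:Add1
  c3: issue SUB r1<-Add2  regs: r0:8,r1:Add2,r2:Mul1,r3:4,r4:Add1
  c4: CDB Add1=5; issue MUL r1<-Mul2  regs: r0:8,r1:Mul2,r2:Mul1,r3:4,r4:5
  c5: issue SUB r2<-Add1  regs: r0:8,r1:Mul2,r2:Add1,r3:4,r4:5
  c6: CDB Add2=1; stall  regs: r0:8,r1:Mul2,r2:Add1,r3:4,r4:5
  c7: stall  regs: r0:8,r1:Mul2,r2:Add1,r3:4,r4:5
  c8: CDB Add1=4; stall  regs: r0:8,r1:Mul2,r2:4,r3:4,r4:5
  c9: CDB Mul1=35; issue MUL r3<-Mul1  regs: r0:8,r1:Mul2,r2:4,r3:Mul1,r4:5
  c10: issue ADD r2<-Add1  regs: r0:8,r1:Mul2,r2:Add1,r3:Mul1,r4:5
  c11: issue SUB r0<-Add2  regs: r0:Add2,r1:Mul2,r2:Add1,r3:Mul1,r4:5
  c12: issue ADD r0<-Add3  regs: r0:Add3,r1:Mul2,r2:Add1,r3:Mul1,r4:5
  c13: -  regs: r0:Add3,r1:Mul2,r2:Add1,r3:Mul1,r4:5
  c14: CDB Mul2=1225  regs: r0:Add3,r1:1225,r2:Add1,r3:Mul1,r4:5

STATUS = TAG Add3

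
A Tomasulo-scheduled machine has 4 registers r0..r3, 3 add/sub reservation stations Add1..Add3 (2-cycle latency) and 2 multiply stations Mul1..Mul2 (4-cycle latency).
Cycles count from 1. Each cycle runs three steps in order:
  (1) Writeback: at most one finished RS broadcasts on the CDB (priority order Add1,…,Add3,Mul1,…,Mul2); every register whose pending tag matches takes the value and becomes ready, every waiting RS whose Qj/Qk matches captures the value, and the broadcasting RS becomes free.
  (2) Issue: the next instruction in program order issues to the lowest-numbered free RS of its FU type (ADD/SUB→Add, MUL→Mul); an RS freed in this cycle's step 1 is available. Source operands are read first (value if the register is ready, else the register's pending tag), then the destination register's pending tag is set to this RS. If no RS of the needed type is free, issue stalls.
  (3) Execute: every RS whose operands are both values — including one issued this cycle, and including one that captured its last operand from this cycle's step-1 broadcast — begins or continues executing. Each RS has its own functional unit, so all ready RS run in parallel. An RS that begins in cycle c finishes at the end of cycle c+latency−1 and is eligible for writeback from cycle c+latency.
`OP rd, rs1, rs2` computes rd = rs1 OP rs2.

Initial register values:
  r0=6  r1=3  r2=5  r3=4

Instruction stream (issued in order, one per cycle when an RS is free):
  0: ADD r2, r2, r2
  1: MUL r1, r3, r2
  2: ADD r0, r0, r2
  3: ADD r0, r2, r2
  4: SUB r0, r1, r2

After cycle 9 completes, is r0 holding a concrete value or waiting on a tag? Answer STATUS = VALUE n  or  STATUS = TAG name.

STATUS = VALUE 30

cycle 1: issue ADD r2<-Add1 // r0:6,r1:3,r2:Add1,r3:4
cycle 2: issue MUL r1<-Mul1 // r0:6,r1:Mul1,r2:Add1,r3:4
cycle 3: CDB Add1=10; issue ADD r0<-Add1 // r0:Add1,r1:Mul1,r2:10,r3:4
cycle 4: issue ADD r0<-Add2 // r0:Add2,r1:Mul1,r2:10,r3:4
cycle 5: CDB Add1=16; issue SUB r0<-Add1 // r0:Add1,r1:Mul1,r2:10,r3:4
cycle 6: CDB Add2=20 // r0:Add1,r1:Mul1,r2:10,r3:4
cycle 7: CDB Mul1=40 // r0:Add1,r1:40,r2:10,r3:4
cycle 8: - // r0:Add1,r1:40,r2:10,r3:4
cycle 9: CDB Add1=30 // r0:30,r1:40,r2:10,r3:4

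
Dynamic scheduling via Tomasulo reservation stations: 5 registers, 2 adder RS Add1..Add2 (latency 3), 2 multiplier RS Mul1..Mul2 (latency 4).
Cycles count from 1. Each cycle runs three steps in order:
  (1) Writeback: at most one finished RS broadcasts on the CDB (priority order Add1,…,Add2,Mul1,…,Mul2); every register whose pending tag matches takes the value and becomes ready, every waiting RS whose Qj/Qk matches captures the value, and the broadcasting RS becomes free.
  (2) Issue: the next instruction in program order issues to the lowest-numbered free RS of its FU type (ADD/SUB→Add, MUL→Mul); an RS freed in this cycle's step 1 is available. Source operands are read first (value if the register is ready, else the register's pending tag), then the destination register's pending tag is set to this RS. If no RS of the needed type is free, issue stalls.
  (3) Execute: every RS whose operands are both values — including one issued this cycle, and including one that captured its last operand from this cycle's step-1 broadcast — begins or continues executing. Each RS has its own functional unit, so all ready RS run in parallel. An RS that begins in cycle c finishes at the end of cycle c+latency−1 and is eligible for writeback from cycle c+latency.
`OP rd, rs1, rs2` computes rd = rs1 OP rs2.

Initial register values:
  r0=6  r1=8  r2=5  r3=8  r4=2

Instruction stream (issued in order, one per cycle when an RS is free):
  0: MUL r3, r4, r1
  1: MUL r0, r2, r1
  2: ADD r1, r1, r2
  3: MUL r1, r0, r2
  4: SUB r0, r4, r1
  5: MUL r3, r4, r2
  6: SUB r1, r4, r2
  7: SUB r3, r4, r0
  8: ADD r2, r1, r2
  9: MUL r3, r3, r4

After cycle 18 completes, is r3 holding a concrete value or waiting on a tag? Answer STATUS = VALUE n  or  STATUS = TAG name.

STATUS = TAG Mul1

cycle 1: issue MUL r3<-Mul1 // r0:6,r1:8,r2:5,r3:Mul1,r4:2
cycle 2: issue MUL r0<-Mul2 // r0:Mul2,r1:8,r2:5,r3:Mul1,r4:2
cycle 3: issue ADD r1<-Add1 // r0:Mul2,r1:Add1,r2:5,r3:Mul1,r4:2
cycle 4: stall // r0:Mul2,r1:Add1,r2:5,r3:Mul1,r4:2
cycle 5: CDB Mul1=16; issue MUL r1<-Mul1 // r0:Mul2,r1:Mul1,r2:5,r3:16,r4:2
cycle 6: CDB Add1=13; issue SUB r0<-Add1 // r0:Add1,r1:Mul1,r2:5,r3:16,r4:2
cycle 7: CDB Mul2=40; issue MUL r3<-Mul2 // r0:Add1,r1:Mul1,r2:5,r3:Mul2,r4:2
cycle 8: issue SUB r1<-Add2 // r0:Add1,r1:Add2,r2:5,r3:Mul2,r4:2
cycle 9: stall // r0:Add1,r1:Add2,r2:5,r3:Mul2,r4:2
cycle 10: stall // r0:Add1,r1:Add2,r2:5,r3:Mul2,r4:2
cycle 11: CDB Add2=-3; issue SUB r3<-Add2 // r0:Add1,r1:-3,r2:5,r3:Add2,r4:2
cycle 12: CDB Mul1=200; stall // r0:Add1,r1:-3,r2:5,r3:Add2,r4:2
cycle 13: CDB Mul2=10; stall // r0:Add1,r1:-3,r2:5,r3:Add2,r4:2
cycle 14: stall // r0:Add1,r1:-3,r2:5,r3:Add2,r4:2
cycle 15: CDB Add1=-198; issue ADD r2<-Add1 // r0:-198,r1:-3,r2:Add1,r3:Add2,r4:2
cycle 16: issue MUL r3<-Mul1 // r0:-198,r1:-3,r2:Add1,r3:Mul1,r4:2
cycle 17: - // r0:-198,r1:-3,r2:Add1,r3:Mul1,r4:2
cycle 18: CDB Add1=2 // r0:-198,r1:-3,r2:2,r3:Mul1,r4:2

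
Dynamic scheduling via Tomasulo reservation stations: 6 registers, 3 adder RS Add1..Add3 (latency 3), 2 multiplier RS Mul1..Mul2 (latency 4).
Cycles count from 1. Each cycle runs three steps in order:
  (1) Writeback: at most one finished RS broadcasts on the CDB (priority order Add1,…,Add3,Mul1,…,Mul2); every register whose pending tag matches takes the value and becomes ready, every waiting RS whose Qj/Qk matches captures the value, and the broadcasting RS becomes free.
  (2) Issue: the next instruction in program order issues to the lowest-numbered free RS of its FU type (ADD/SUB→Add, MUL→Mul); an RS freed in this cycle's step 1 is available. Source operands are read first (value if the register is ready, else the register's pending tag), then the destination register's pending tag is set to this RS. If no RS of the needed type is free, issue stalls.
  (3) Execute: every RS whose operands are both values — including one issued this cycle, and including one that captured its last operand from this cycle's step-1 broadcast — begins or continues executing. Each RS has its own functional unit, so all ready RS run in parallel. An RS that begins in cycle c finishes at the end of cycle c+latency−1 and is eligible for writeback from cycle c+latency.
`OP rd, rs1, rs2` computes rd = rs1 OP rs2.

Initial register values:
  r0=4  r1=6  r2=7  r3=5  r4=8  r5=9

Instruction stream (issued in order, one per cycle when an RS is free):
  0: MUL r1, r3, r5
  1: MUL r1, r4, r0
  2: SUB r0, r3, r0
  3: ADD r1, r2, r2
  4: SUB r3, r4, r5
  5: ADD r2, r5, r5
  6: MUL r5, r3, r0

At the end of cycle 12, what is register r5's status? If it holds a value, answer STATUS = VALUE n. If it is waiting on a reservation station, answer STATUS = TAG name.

STATUS = VALUE -1

c1: issue MUL r1<-Mul1 | r0:4,r1:Mul1,r2:7,r3:5,r4:8,r5:9
c2: issue MUL r1<-Mul2 | r0:4,r1:Mul2,r2:7,r3:5,r4:8,r5:9
c3: issue SUB r0<-Add1 | r0:Add1,r1:Mul2,r2:7,r3:5,r4:8,r5:9
c4: issue ADD r1<-Add2 | r0:Add1,r1:Add2,r2:7,r3:5,r4:8,r5:9
c5: CDB Mul1=45; issue SUB r3<-Add3 | r0:Add1,r1:Add2,r2:7,r3:Add3,r4:8,r5:9
c6: CDB Add1=1; issue ADD r2<-Add1 | r0:1,r1:Add2,r2:Add1,r3:Add3,r4:8,r5:9
c7: CDB Add2=14; issue MUL r5<-Mul1 | r0:1,r1:14,r2:Add1,r3:Add3,r4:8,r5:Mul1
c8: CDB Add3=-1 | r0:1,r1:14,r2:Add1,r3:-1,r4:8,r5:Mul1
c9: CDB Add1=18 | r0:1,r1:14,r2:18,r3:-1,r4:8,r5:Mul1
c10: CDB Mul2=32 | r0:1,r1:14,r2:18,r3:-1,r4:8,r5:Mul1
c11: - | r0:1,r1:14,r2:18,r3:-1,r4:8,r5:Mul1
c12: CDB Mul1=-1 | r0:1,r1:14,r2:18,r3:-1,r4:8,r5:-1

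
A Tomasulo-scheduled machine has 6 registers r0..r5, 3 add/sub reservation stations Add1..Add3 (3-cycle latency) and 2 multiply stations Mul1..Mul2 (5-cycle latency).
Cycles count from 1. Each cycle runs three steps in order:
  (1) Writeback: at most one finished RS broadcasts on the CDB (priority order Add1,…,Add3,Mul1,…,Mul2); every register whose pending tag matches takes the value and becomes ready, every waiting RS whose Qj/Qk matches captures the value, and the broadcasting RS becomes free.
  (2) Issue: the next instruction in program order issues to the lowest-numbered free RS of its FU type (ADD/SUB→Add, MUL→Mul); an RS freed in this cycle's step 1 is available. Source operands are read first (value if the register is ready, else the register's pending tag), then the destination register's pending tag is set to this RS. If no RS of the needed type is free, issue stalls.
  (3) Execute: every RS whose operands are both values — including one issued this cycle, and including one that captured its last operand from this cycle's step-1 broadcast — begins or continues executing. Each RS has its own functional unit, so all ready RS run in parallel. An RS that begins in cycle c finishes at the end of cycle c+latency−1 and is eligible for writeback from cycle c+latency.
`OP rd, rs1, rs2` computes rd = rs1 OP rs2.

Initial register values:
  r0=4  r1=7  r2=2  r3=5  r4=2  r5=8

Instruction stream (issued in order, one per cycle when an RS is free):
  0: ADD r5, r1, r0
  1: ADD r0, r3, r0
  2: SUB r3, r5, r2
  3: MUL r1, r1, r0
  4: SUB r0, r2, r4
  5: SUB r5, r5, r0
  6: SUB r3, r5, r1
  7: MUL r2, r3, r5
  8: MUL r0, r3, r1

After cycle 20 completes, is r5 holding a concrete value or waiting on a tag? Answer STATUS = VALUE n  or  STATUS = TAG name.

c1: issue ADD r5<-Add1 | r0:4,r1:7,r2:2,r3:5,r4:2,r5:Add1
c2: issue ADD r0<-Add2 | r0:Add2,r1:7,r2:2,r3:5,r4:2,r5:Add1
c3: issue SUB r3<-Add3 | r0:Add2,r1:7,r2:2,r3:Add3,r4:2,r5:Add1
c4: CDB Add1=11; issue MUL r1<-Mul1 | r0:Add2,r1:Mul1,r2:2,r3:Add3,r4:2,r5:11
c5: CDB Add2=9; issue SUB r0<-Add1 | r0:Add1,r1:Mul1,r2:2,r3:Add3,r4:2,r5:11
c6: issue SUB r5<-Add2 | r0:Add1,r1:Mul1,r2:2,r3:Add3,r4:2,r5:Add2
c7: CDB Add3=9; issue SUB r3<-Add3 | r0:Add1,r1:Mul1,r2:2,r3:Add3,r4:2,r5:Add2
c8: CDB Add1=0; issue MUL r2<-Mul2 | r0:0,r1:Mul1,r2:Mul2,r3:Add3,r4:2,r5:Add2
c9: stall | r0:0,r1:Mul1,r2:Mul2,r3:Add3,r4:2,r5:Add2
c10: CDB Mul1=63; issue MUL r0<-Mul1 | r0:Mul1,r1:63,r2:Mul2,r3:Add3,r4:2,r5:Add2
c11: CDB Add2=11 | r0:Mul1,r1:63,r2:Mul2,r3:Add3,r4:2,r5:11
c12: - | r0:Mul1,r1:63,r2:Mul2,r3:Add3,r4:2,r5:11
c13: - | r0:Mul1,r1:63,r2:Mul2,r3:Add3,r4:2,r5:11
c14: CDB Add3=-52 | r0:Mul1,r1:63,r2:Mul2,r3:-52,r4:2,r5:11
c15: - | r0:Mul1,r1:63,r2:Mul2,r3:-52,r4:2,r5:11
c16: - | r0:Mul1,r1:63,r2:Mul2,r3:-52,r4:2,r5:11
c17: - | r0:Mul1,r1:63,r2:Mul2,r3:-52,r4:2,r5:11
c18: - | r0:Mul1,r1:63,r2:Mul2,r3:-52,r4:2,r5:11
c19: CDB Mul1=-3276 | r0:-3276,r1:63,r2:Mul2,r3:-52,r4:2,r5:11
c20: CDB Mul2=-572 | r0:-3276,r1:63,r2:-572,r3:-52,r4:2,r5:11

STATUS = VALUE 11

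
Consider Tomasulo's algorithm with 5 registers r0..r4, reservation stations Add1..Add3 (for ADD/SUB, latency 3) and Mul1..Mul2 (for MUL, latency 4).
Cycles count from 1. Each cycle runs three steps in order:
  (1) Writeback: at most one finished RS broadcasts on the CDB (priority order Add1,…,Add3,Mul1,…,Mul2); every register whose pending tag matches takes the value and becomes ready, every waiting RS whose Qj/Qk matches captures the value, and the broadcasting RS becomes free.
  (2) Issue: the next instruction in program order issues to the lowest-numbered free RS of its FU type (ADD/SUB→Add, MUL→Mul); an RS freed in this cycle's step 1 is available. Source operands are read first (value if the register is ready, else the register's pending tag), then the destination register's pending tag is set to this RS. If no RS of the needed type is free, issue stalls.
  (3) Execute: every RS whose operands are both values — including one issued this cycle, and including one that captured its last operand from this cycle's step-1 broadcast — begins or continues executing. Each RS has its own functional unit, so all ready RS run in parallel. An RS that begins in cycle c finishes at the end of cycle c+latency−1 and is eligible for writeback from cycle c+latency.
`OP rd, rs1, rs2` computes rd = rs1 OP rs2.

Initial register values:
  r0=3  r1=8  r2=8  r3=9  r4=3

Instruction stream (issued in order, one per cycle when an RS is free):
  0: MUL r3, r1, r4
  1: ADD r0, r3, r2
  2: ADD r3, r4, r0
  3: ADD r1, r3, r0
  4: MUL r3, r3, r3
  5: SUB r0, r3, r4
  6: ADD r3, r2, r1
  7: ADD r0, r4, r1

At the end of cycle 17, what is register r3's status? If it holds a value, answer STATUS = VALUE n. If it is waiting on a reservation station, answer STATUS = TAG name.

STATUS = VALUE 75

  c1: issue MUL r3<-Mul1  regs: r0:3,r1:8,r2:8,r3:Mul1,r4:3
  c2: issue ADD r0<-Add1  regs: r0:Add1,r1:8,r2:8,r3:Mul1,r4:3
  c3: issue ADD r3<-Add2  regs: r0:Add1,r1:8,r2:8,r3:Add2,r4:3
  c4: issue ADD r1<-Add3  regs: r0:Add1,r1:Add3,r2:8,r3:Add2,r4:3
  c5: CDB Mul1=24; issue MUL r3<-Mul1  regs: r0:Add1,r1:Add3,r2:8,r3:Mul1,r4:3
  c6: stall  regs: r0:Add1,r1:Add3,r2:8,r3:Mul1,r4:3
  c7: stall  regs: r0:Add1,r1:Add3,r2:8,r3:Mul1,r4:3
  c8: CDB Add1=32; issue SUB r0<-Add1  regs: r0:Add1,r1:Add3,r2:8,r3:Mul1,r4:3
  c9: stall  regs: r0:Add1,r1:Add3,r2:8,r3:Mul1,r4:3
  c10: stall  regs: r0:Add1,r1:Add3,r2:8,r3:Mul1,r4:3
  c11: CDB Add2=35; issue ADD r3<-Add2  regs: r0:Add1,r1:Add3,r2:8,r3:Add2,r4:3
  c12: stall  regs: r0:Add1,r1:Add3,r2:8,r3:Add2,r4:3
  c13: stall  regs: r0:Add1,r1:Add3,r2:8,r3:Add2,r4:3
  c14: CDB Add3=67; issue ADD r0<-Add3  regs: r0:Add3,r1:67,r2:8,r3:Add2,r4:3
  c15: CDB Mul1=1225  regs: r0:Add3,r1:67,r2:8,r3:Add2,r4:3
  c16: -  regs: r0:Add3,r1:67,r2:8,r3:Add2,r4:3
  c17: CDB Add2=75  regs: r0:Add3,r1:67,r2:8,r3:75,r4:3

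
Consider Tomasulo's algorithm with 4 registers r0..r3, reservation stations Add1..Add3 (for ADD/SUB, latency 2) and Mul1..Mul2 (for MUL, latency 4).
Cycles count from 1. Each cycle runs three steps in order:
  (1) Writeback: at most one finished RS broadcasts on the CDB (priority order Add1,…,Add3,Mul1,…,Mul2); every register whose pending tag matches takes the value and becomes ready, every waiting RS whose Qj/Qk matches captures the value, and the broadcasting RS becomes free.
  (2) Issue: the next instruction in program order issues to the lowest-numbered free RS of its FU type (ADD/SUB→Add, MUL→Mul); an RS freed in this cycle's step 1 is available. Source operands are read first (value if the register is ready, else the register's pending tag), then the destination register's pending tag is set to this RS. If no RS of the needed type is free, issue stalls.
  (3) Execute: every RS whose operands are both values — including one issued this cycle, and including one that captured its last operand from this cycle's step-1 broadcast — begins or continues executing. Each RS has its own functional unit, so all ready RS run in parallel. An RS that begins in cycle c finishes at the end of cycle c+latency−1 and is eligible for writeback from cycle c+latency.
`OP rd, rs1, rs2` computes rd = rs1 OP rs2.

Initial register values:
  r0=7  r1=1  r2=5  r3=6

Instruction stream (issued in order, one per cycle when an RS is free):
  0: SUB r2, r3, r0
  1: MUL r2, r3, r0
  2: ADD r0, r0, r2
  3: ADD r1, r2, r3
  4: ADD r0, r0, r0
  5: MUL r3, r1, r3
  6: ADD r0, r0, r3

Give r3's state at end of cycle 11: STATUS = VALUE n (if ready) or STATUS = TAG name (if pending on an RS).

STATUS = TAG Mul1

cycle 1: issue SUB r2<-Add1 // r0:7,r1:1,r2:Add1,r3:6
cycle 2: issue MUL r2<-Mul1 // r0:7,r1:1,r2:Mul1,r3:6
cycle 3: CDB Add1=-1; issue ADD r0<-Add1 // r0:Add1,r1:1,r2:Mul1,r3:6
cycle 4: issue ADD r1<-Add2 // r0:Add1,r1:Add2,r2:Mul1,r3:6
cycle 5: issue ADD r0<-Add3 // r0:Add3,r1:Add2,r2:Mul1,r3:6
cycle 6: CDB Mul1=42; issue MUL r3<-Mul1 // r0:Add3,r1:Add2,r2:42,r3:Mul1
cycle 7: stall // r0:Add3,r1:Add2,r2:42,r3:Mul1
cycle 8: CDB Add1=49; issue ADD r0<-Add1 // r0:Add1,r1:Add2,r2:42,r3:Mul1
cycle 9: CDB Add2=48 // r0:Add1,r1:48,r2:42,r3:Mul1
cycle 10: CDB Add3=98 // r0:Add1,r1:48,r2:42,r3:Mul1
cycle 11: - // r0:Add1,r1:48,r2:42,r3:Mul1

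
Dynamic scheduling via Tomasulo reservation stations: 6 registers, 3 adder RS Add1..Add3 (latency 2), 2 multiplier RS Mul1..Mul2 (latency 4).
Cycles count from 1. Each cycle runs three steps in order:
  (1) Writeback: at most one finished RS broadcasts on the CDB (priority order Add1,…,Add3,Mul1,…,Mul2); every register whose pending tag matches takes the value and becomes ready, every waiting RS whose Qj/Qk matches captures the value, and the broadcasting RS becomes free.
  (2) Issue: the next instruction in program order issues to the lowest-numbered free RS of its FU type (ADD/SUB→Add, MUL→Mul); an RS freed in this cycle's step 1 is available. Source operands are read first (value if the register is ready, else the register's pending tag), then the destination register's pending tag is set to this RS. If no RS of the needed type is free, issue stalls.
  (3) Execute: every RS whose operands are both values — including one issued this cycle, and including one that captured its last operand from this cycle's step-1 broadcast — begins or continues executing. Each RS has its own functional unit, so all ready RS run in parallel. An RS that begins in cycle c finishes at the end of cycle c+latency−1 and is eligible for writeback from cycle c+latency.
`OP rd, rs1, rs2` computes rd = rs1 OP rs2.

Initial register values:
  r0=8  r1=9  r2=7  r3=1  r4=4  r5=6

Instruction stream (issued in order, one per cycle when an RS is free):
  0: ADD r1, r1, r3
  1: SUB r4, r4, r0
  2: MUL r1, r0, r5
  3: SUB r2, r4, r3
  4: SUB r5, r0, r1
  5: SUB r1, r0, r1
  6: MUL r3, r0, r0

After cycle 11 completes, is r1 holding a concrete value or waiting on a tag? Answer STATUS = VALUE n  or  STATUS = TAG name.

c1: issue ADD r1<-Add1 | r0:8,r1:Add1,r2:7,r3:1,r4:4,r5:6
c2: issue SUB r4<-Add2 | r0:8,r1:Add1,r2:7,r3:1,r4:Add2,r5:6
c3: CDB Add1=10; issue MUL r1<-Mul1 | r0:8,r1:Mul1,r2:7,r3:1,r4:Add2,r5:6
c4: CDB Add2=-4; issue SUB r2<-Add1 | r0:8,r1:Mul1,r2:Add1,r3:1,r4:-4,r5:6
c5: issue SUB r5<-Add2 | r0:8,r1:Mul1,r2:Add1,r3:1,r4:-4,r5:Add2
c6: CDB Add1=-5; issue SUB r1<-Add1 | r0:8,r1:Add1,r2:-5,r3:1,r4:-4,r5:Add2
c7: CDB Mul1=48; issue MUL r3<-Mul1 | r0:8,r1:Add1,r2:-5,r3:Mul1,r4:-4,r5:Add2
c8: - | r0:8,r1:Add1,r2:-5,r3:Mul1,r4:-4,r5:Add2
c9: CDB Add1=-40 | r0:8,r1:-40,r2:-5,r3:Mul1,r4:-4,r5:Add2
c10: CDB Add2=-40 | r0:8,r1:-40,r2:-5,r3:Mul1,r4:-4,r5:-40
c11: CDB Mul1=64 | r0:8,r1:-40,r2:-5,r3:64,r4:-4,r5:-40

STATUS = VALUE -40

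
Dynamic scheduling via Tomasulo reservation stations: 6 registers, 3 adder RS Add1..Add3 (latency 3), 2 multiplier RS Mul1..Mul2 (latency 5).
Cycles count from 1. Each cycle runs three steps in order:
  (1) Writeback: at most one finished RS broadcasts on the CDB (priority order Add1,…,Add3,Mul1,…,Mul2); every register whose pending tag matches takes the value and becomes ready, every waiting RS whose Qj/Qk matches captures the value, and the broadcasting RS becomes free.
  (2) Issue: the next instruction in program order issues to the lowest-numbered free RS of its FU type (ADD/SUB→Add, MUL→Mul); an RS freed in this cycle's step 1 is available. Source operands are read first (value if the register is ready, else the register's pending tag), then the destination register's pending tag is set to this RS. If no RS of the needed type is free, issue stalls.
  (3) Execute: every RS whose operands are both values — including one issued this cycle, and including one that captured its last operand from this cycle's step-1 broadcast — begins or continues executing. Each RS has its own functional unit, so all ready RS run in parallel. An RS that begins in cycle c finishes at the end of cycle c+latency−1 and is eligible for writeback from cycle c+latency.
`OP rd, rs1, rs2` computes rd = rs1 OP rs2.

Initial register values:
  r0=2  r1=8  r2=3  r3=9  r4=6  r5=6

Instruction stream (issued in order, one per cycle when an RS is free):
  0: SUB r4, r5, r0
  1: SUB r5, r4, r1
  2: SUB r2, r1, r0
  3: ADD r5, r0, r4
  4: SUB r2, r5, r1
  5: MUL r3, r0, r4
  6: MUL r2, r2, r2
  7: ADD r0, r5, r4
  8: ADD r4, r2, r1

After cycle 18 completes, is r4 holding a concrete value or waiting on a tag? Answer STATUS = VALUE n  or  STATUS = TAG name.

cycle 1: issue SUB r4<-Add1 // r0:2,r1:8,r2:3,r3:9,r4:Add1,r5:6
cycle 2: issue SUB r5<-Add2 // r0:2,r1:8,r2:3,r3:9,r4:Add1,r5:Add2
cycle 3: issue SUB r2<-Add3 // r0:2,r1:8,r2:Add3,r3:9,r4:Add1,r5:Add2
cycle 4: CDB Add1=4; issue ADD r5<-Add1 // r0:2,r1:8,r2:Add3,r3:9,r4:4,r5:Add1
cycle 5: stall // r0:2,r1:8,r2:Add3,r3:9,r4:4,r5:Add1
cycle 6: CDB Add3=6; issue SUB r2<-Add3 // r0:2,r1:8,r2:Add3,r3:9,r4:4,r5:Add1
cycle 7: CDB Add1=6; issue MUL r3<-Mul1 // r0:2,r1:8,r2:Add3,r3:Mul1,r4:4,r5:6
cycle 8: CDB Add2=-4; issue MUL r2<-Mul2 // r0:2,r1:8,r2:Mul2,r3:Mul1,r4:4,r5:6
cycle 9: issue ADD r0<-Add1 // r0:Add1,r1:8,r2:Mul2,r3:Mul1,r4:4,r5:6
cycle 10: CDB Add3=-2; issue ADD r4<-Add2 // r0:Add1,r1:8,r2:Mul2,r3:Mul1,r4:Add2,r5:6
cycle 11: - // r0:Add1,r1:8,r2:Mul2,r3:Mul1,r4:Add2,r5:6
cycle 12: CDB Add1=10 // r0:10,r1:8,r2:Mul2,r3:Mul1,r4:Add2,r5:6
cycle 13: CDB Mul1=8 // r0:10,r1:8,r2:Mul2,r3:8,r4:Add2,r5:6
cycle 14: - // r0:10,r1:8,r2:Mul2,r3:8,r4:Add2,r5:6
cycle 15: CDB Mul2=4 // r0:10,r1:8,r2:4,r3:8,r4:Add2,r5:6
cycle 16: - // r0:10,r1:8,r2:4,r3:8,r4:Add2,r5:6
cycle 17: - // r0:10,r1:8,r2:4,r3:8,r4:Add2,r5:6
cycle 18: CDB Add2=12 // r0:10,r1:8,r2:4,r3:8,r4:12,r5:6

STATUS = VALUE 12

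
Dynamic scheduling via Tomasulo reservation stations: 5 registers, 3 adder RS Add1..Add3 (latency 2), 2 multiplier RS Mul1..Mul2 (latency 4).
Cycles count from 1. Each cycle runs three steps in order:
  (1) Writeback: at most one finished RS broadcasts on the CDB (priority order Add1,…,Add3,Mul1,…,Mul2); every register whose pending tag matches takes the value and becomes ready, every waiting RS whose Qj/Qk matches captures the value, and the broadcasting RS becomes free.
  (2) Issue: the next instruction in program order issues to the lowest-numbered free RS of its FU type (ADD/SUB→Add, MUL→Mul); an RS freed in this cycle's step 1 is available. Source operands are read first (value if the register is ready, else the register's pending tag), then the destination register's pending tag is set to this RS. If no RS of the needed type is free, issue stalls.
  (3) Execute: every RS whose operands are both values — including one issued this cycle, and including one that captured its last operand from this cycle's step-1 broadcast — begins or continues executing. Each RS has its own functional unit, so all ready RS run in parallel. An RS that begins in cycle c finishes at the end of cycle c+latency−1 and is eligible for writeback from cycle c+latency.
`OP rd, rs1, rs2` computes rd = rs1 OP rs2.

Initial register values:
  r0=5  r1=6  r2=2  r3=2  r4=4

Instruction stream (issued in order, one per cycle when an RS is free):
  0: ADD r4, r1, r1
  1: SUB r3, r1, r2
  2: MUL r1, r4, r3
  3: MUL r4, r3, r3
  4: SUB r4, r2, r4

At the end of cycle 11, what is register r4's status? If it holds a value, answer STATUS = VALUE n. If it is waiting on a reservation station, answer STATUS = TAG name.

cycle 1: issue ADD r4<-Add1 // r0:5,r1:6,r2:2,r3:2,r4:Add1
cycle 2: issue SUB r3<-Add2 // r0:5,r1:6,r2:2,r3:Add2,r4:Add1
cycle 3: CDB Add1=12; issue MUL r1<-Mul1 // r0:5,r1:Mul1,r2:2,r3:Add2,r4:12
cycle 4: CDB Add2=4; issue MUL r4<-Mul2 // r0:5,r1:Mul1,r2:2,r3:4,r4:Mul2
cycle 5: issue SUB r4<-Add1 // r0:5,r1:Mul1,r2:2,r3:4,r4:Add1
cycle 6: - // r0:5,r1:Mul1,r2:2,r3:4,r4:Add1
cycle 7: - // r0:5,r1:Mul1,r2:2,r3:4,r4:Add1
cycle 8: CDB Mul1=48 // r0:5,r1:48,r2:2,r3:4,r4:Add1
cycle 9: CDB Mul2=16 // r0:5,r1:48,r2:2,r3:4,r4:Add1
cycle 10: - // r0:5,r1:48,r2:2,r3:4,r4:Add1
cycle 11: CDB Add1=-14 // r0:5,r1:48,r2:2,r3:4,r4:-14

STATUS = VALUE -14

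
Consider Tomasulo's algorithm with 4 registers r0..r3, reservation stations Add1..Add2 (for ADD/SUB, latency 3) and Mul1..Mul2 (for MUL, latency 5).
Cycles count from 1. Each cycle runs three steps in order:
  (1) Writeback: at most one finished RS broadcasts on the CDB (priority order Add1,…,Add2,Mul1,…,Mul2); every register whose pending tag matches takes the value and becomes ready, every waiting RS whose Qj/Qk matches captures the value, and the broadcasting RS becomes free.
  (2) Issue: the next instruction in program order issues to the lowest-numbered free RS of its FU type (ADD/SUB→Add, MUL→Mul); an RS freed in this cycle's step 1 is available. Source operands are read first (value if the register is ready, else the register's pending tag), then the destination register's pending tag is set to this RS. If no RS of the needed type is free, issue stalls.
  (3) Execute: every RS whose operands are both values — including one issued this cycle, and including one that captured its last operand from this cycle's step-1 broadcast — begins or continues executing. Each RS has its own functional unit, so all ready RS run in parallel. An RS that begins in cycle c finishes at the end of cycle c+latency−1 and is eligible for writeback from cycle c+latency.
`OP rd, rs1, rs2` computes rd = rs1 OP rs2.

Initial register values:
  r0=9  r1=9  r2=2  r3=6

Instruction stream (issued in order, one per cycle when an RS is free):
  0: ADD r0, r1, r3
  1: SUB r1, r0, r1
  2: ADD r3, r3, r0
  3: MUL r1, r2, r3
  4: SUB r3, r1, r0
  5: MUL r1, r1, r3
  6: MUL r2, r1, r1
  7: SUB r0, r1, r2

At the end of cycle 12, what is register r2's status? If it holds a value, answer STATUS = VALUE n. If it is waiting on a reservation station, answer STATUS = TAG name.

  c1: issue ADD r0<-Add1  regs: r0:Add1,r1:9,r2:2,r3:6
  c2: issue SUB r1<-Add2  regs: r0:Add1,r1:Add2,r2:2,r3:6
  c3: stall  regs: r0:Add1,r1:Add2,r2:2,r3:6
  c4: CDB Add1=15; issue ADD r3<-Add1  regs: r0:15,r1:Add2,r2:2,r3:Add1
  c5: issue MUL r1<-Mul1  regs: r0:15,r1:Mul1,r2:2,r3:Add1
  c6: stall  regs: r0:15,r1:Mul1,r2:2,r3:Add1
  c7: CDB Add1=21; issue SUB r3<-Add1  regs: r0:15,r1:Mul1,r2:2,r3:Add1
  c8: CDB Add2=6; issue MUL r1<-Mul2  regs: r0:15,r1:Mul2,r2:2,r3:Add1
  c9: stall  regs: r0:15,r1:Mul2,r2:2,r3:Add1
  c10: stall  regs: r0:15,r1:Mul2,r2:2,r3:Add1
  c11: stall  regs: r0:15,r1:Mul2,r2:2,r3:Add1
  c12: CDB Mul1=42; issue MUL r2<-Mul1  regs: r0:15,r1:Mul2,r2:Mul1,r3:Add1

STATUS = TAG Mul1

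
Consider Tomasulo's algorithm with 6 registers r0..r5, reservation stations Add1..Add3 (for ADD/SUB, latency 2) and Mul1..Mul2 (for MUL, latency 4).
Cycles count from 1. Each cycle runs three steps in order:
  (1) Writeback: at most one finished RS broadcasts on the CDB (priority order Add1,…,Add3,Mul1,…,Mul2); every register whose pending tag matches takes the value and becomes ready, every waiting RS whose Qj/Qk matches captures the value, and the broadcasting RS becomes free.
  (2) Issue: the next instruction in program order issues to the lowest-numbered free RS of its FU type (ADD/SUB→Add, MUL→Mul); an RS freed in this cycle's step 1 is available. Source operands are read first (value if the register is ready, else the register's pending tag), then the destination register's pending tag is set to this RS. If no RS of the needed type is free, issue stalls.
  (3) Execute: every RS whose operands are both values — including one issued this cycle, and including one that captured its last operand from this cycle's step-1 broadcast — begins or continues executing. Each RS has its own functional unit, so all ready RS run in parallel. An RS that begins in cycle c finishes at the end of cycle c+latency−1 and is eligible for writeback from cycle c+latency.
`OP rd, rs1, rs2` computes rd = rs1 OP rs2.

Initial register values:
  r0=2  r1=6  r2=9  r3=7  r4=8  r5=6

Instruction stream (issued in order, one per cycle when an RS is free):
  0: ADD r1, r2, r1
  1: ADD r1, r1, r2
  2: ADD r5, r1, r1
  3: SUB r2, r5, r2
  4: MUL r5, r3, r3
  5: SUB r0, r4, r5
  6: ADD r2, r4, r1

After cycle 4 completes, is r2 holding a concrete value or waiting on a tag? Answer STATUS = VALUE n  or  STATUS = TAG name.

cycle 1: issue ADD r1<-Add1 // r0:2,r1:Add1,r2:9,r3:7,r4:8,r5:6
cycle 2: issue ADD r1<-Add2 // r0:2,r1:Add2,r2:9,r3:7,r4:8,r5:6
cycle 3: CDB Add1=15; issue ADD r5<-Add1 // r0:2,r1:Add2,r2:9,r3:7,r4:8,r5:Add1
cycle 4: issue SUB r2<-Add3 // r0:2,r1:Add2,r2:Add3,r3:7,r4:8,r5:Add1

STATUS = TAG Add3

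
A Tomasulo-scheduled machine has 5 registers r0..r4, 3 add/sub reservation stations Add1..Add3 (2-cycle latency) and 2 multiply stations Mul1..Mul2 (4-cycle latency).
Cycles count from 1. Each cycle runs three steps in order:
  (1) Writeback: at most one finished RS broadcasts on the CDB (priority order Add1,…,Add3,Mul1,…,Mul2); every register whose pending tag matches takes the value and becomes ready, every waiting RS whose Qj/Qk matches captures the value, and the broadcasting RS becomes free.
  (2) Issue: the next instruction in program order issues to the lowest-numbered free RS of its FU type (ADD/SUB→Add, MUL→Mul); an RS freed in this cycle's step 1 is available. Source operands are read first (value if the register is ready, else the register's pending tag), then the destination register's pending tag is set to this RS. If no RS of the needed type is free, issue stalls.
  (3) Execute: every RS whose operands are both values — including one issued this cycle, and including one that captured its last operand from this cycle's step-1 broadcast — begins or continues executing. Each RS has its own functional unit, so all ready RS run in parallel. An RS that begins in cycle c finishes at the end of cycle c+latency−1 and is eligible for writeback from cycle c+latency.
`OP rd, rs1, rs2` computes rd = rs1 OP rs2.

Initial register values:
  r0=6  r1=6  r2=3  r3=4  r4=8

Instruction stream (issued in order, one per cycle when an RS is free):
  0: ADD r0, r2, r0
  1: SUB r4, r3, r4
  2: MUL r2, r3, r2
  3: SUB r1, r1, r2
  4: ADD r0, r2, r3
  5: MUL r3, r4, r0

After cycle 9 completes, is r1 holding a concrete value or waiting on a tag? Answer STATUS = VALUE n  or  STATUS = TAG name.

cycle 1: issue ADD r0<-Add1 // r0:Add1,r1:6,r2:3,r3:4,r4:8
cycle 2: issue SUB r4<-Add2 // r0:Add1,r1:6,r2:3,r3:4,r4:Add2
cycle 3: CDB Add1=9; issue MUL r2<-Mul1 // r0:9,r1:6,r2:Mul1,r3:4,r4:Add2
cycle 4: CDB Add2=-4; issue SUB r1<-Add1 // r0:9,r1:Add1,r2:Mul1,r3:4,r4:-4
cycle 5: issue ADD r0<-Add2 // r0:Add2,r1:Add1,r2:Mul1,r3:4,r4:-4
cycle 6: issue MUL r3<-Mul2 // r0:Add2,r1:Add1,r2:Mul1,r3:Mul2,r4:-4
cycle 7: CDB Mul1=12 // r0:Add2,r1:Add1,r2:12,r3:Mul2,r4:-4
cycle 8: - // r0:Add2,r1:Add1,r2:12,r3:Mul2,r4:-4
cycle 9: CDB Add1=-6 // r0:Add2,r1:-6,r2:12,r3:Mul2,r4:-4

STATUS = VALUE -6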